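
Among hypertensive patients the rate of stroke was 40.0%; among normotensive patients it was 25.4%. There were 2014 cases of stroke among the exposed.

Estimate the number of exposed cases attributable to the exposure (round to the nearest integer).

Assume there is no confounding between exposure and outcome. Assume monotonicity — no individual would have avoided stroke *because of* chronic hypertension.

about 735 cases

p₁ = 0.4, p₀ = 0.254.
PN = (p₁ − p₀)/p₁ = (0.4 − 0.254) / 0.4 ≈ 0.36500.
Attributable cases ≈ PN × (exposed cases) = 0.36500 × 2014 ≈ 735.11.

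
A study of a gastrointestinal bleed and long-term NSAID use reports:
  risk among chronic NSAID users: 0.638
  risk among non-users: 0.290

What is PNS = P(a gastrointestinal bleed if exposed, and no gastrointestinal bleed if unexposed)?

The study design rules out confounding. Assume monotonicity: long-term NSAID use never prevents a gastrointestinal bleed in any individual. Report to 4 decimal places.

Let p₁ = 0.638, p₀ = 0.29.
Under exogeneity and monotonicity, PNS = p₁ − p₀.
PNS = 0.638 − 0.29 = 0.348

PNS ≈ 0.3480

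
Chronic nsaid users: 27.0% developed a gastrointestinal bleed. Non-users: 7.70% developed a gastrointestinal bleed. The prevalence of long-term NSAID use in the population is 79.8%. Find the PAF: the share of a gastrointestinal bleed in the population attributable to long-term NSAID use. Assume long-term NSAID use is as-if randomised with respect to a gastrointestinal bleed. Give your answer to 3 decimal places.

p₁ = 0.27, p₀ = 0.077.
Overall risk P(Y=1) = π·p₁ + (1−π)·p₀ = 0.798×0.27 + 0.202×0.077 = 0.23101.
Under exogeneity, PAF = [P(Y=1) − p₀] / P(Y=1).
PAF = (0.23101 − 0.077) / 0.23101 ≈ 0.6667

PAF ≈ 0.667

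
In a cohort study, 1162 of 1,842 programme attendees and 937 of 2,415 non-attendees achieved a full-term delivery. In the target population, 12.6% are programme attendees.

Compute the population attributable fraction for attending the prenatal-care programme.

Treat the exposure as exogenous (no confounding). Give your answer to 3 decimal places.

p₁ = P(outcome | exposed) = 1162/1842 = 0.63084
p₀ = P(outcome | unexposed) = 937/2415 = 0.38799
Overall risk P(Y=1) = π·p₁ + (1−π)·p₀ = 0.126×0.63084 + 0.874×0.38799 = 0.41859.
Under exogeneity, PAF = [P(Y=1) − p₀] / P(Y=1).
PAF = (0.41859 − 0.38799) / 0.41859 ≈ 0.0731

PAF ≈ 0.073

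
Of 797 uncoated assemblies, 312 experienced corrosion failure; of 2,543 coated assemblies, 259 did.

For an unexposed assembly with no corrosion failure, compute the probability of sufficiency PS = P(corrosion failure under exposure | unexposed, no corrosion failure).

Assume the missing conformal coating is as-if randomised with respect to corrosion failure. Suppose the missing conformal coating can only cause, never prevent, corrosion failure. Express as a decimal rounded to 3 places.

PS ≈ 0.322

p₁ = P(outcome | exposed) = 312/797 = 0.39147
p₀ = P(outcome | unexposed) = 259/2543 = 0.10185
Under exogeneity and monotonicity, PS = (p₁ − p₀) / (1 − p₀).
PS = (0.39147 − 0.10185) / (1 − 0.10185) = 0.28962 / 0.89815 ≈ 0.3225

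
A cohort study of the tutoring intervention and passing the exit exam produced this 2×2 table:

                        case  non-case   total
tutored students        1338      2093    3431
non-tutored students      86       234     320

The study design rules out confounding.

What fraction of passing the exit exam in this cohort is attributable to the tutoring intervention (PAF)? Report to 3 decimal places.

PAF ≈ 0.292

p₁ = P(outcome | exposed) = 1338/3431 = 0.38997
p₀ = P(outcome | unexposed) = 86/320 = 0.26875
Exposure prevalence π = 3431/3751 = 0.91469; overall risk P(Y=1) = 0.37963.
Under exogeneity, PAF = [P(Y=1) − p₀]/P(Y=1).
PAF = (0.37963 − 0.26875) / 0.37963 ≈ 0.2921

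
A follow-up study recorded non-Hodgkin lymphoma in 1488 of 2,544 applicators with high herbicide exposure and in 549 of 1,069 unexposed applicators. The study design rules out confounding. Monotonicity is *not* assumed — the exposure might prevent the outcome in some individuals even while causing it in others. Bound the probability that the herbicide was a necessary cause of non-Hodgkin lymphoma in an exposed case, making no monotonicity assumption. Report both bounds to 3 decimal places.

0.122 ≤ PN ≤ 0.832

p₁ = P(outcome | exposed) = 1488/2544 = 0.58491
p₀ = P(outcome | unexposed) = 549/1069 = 0.51356
Under exogeneity alone the bounds on PN are max{0,(p₁−p₀)/p₁} ≤ PN ≤ min{1,(1−p₀)/p₁}.
  lower = (p₁ − p₀)/p₁ = 0.071342 / 0.58491 ≈ 0.1220
  upper = min{1, (1 − p₀)/p₁} = 0.48644 / 0.58491 ≈ 0.8316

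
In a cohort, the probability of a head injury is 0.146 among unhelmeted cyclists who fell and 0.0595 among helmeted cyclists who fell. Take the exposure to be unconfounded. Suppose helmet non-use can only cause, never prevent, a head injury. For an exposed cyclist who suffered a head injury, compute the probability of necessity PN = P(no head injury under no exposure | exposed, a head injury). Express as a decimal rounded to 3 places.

Let p₁ = 0.146, p₀ = 0.0595.
Under exogeneity and monotonicity, PN = (p₁ − p₀) / p₁.
PN = (0.146 − 0.0595) / 0.146 = 0.0865 / 0.146 ≈ 0.5925

PN ≈ 0.592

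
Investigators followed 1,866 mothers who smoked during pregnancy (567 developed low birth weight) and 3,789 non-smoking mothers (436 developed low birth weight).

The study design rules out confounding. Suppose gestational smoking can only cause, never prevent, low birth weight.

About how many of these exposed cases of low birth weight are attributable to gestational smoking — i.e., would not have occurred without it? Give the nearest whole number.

p₁ = P(outcome | exposed) = 567/1866 = 0.30386
p₀ = P(outcome | unexposed) = 436/3789 = 0.11507
PN = (p₁ − p₀)/p₁ = (0.30386 − 0.11507) / 0.30386 ≈ 0.62130.
Attributable cases ≈ PN × (exposed cases) = 0.62130 × 567 ≈ 352.28.

about 352 cases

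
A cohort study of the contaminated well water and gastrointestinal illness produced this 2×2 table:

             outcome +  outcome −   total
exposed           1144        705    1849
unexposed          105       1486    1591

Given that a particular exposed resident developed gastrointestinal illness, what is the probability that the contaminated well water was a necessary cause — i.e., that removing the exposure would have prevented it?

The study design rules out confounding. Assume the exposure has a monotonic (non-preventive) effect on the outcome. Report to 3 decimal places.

PN ≈ 0.893

p₁ = P(outcome | exposed) = 1144/1849 = 0.61871
p₀ = P(outcome | unexposed) = 105/1591 = 0.065996
Under exogeneity and monotonicity, PN = (p₁ − p₀) / p₁.
PN = (0.61871 − 0.065996) / 0.61871 = 0.55272 / 0.61871 ≈ 0.8933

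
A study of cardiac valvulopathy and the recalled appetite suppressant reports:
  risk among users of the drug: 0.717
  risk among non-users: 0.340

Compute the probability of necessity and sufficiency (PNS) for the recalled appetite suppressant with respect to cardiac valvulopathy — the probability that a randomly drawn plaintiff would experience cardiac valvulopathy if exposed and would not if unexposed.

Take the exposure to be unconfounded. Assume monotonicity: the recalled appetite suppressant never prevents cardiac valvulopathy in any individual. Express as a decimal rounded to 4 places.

Let p₁ = 0.717, p₀ = 0.34.
Under exogeneity and monotonicity, PNS = p₁ − p₀.
PNS = 0.717 − 0.34 = 0.377

PNS ≈ 0.3770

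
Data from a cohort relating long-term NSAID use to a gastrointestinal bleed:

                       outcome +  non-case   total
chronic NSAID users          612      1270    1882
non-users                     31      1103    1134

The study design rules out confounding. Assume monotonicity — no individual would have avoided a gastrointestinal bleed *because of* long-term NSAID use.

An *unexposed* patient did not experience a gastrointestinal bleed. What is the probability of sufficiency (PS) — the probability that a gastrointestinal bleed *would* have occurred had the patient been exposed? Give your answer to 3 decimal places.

p₁ = P(outcome | exposed) = 612/1882 = 0.32519
p₀ = P(outcome | unexposed) = 31/1134 = 0.027337
Under exogeneity and monotonicity, PS = (p₁ − p₀)/(1 − p₀).
PS = (0.32519 − 0.027337) / 0.97266 ≈ 0.3062

PS ≈ 0.306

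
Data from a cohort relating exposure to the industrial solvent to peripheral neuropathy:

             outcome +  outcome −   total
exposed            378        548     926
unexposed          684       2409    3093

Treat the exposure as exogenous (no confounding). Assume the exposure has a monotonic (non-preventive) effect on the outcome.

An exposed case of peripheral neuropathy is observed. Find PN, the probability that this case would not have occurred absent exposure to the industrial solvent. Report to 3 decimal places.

PN ≈ 0.458

p₁ = P(outcome | exposed) = 378/926 = 0.40821
p₀ = P(outcome | unexposed) = 684/3093 = 0.22114
Under exogeneity and monotonicity, PN = (p₁ − p₀)/p₁.
PN = (0.40821 − 0.22114) / 0.40821 ≈ 0.4583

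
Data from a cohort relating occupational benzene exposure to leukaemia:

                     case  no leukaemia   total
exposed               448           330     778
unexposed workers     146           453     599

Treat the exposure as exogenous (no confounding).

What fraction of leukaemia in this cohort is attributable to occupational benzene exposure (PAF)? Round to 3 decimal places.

PAF ≈ 0.435

p₁ = P(outcome | exposed) = 448/778 = 0.57584
p₀ = P(outcome | unexposed) = 146/599 = 0.24374
Exposure prevalence π = 778/1377 = 0.565; overall risk P(Y=1) = 0.43137.
Under exogeneity, PAF = [P(Y=1) − p₀]/P(Y=1).
PAF = (0.43137 − 0.24374) / 0.43137 ≈ 0.4350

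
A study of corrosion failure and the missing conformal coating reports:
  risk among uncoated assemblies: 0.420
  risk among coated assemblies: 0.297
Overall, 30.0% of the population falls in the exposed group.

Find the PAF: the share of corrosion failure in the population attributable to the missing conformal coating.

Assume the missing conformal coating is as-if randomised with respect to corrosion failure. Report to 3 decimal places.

PAF ≈ 0.111

Let p₁ = 0.42, p₀ = 0.297.
Overall risk P(Y=1) = π·p₁ + (1−π)·p₀ = 0.3×0.42 + 0.7×0.297 = 0.3339.
Under exogeneity, PAF = [P(Y=1) − p₀] / P(Y=1).
PAF = (0.3339 − 0.297) / 0.3339 ≈ 0.1105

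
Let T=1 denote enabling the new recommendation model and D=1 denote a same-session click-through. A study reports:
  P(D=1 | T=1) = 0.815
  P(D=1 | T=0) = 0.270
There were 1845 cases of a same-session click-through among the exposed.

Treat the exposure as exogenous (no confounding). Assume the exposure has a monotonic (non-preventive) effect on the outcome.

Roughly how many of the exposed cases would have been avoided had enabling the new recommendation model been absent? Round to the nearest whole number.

Let p₁ = 0.815, p₀ = 0.27.
PN = (p₁ − p₀)/p₁ = (0.815 − 0.27) / 0.815 ≈ 0.66871.
Attributable cases ≈ PN × (exposed cases) = 0.66871 × 1845 ≈ 1233.77.

about 1234 cases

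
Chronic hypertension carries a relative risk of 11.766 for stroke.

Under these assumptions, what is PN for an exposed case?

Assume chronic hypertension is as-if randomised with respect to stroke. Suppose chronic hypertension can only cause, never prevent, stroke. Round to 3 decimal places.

PN ≈ 0.915

Under exogeneity and monotonicity, PN = (RR − 1) / RR = 1 − 1/RR.
PN = (11.766 − 1) / 11.766 = 10.77 / 11.766 ≈ 0.9150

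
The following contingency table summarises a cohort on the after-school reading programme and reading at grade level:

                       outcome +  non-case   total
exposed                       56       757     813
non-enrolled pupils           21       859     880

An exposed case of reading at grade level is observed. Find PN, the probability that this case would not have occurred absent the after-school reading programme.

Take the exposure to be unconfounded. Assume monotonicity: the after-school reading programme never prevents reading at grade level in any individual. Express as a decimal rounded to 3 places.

p₁ = P(outcome | exposed) = 56/813 = 0.068881
p₀ = P(outcome | unexposed) = 21/880 = 0.023864
Under exogeneity and monotonicity, PN = (p₁ − p₀)/p₁.
PN = (0.068881 − 0.023864) / 0.068881 ≈ 0.6536

PN ≈ 0.654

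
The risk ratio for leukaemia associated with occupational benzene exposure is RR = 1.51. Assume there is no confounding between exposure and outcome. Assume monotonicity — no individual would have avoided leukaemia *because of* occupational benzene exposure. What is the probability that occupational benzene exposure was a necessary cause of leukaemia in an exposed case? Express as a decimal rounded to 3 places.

PN ≈ 0.338

Under exogeneity and monotonicity, PN = (RR − 1) / RR = 1 − 1/RR.
PN = (1.51 − 1) / 1.51 = 0.51 / 1.51 ≈ 0.3377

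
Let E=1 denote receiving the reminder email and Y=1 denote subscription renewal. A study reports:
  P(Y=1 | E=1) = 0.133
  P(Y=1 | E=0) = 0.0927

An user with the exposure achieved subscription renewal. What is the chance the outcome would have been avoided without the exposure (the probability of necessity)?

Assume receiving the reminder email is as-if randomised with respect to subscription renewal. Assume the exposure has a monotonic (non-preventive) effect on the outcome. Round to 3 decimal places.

Let p₁ = 0.133, p₀ = 0.0927.
Under exogeneity and monotonicity, PN = (p₁ − p₀) / p₁.
PN = (0.133 − 0.0927) / 0.133 = 0.0403 / 0.133 ≈ 0.3030

PN ≈ 0.303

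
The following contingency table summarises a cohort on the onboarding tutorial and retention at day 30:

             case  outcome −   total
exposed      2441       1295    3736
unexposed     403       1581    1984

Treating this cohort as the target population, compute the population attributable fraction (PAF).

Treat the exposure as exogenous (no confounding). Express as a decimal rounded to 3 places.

PAF ≈ 0.591

p₁ = P(outcome | exposed) = 2441/3736 = 0.65337
p₀ = P(outcome | unexposed) = 403/1984 = 0.20312
Exposure prevalence π = 3736/5720 = 0.65315; overall risk P(Y=1) = 0.4972.
Under exogeneity, PAF = [P(Y=1) − p₀]/P(Y=1).
PAF = (0.4972 − 0.20312) / 0.4972 ≈ 0.5915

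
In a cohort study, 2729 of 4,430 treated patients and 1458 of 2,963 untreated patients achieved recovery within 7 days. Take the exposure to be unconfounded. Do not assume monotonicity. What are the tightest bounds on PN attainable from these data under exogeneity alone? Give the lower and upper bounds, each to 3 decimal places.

p₁ = P(outcome | exposed) = 2729/4430 = 0.61603
p₀ = P(outcome | unexposed) = 1458/2963 = 0.49207
Under exogeneity alone the bounds on PN are max{0,(p₁−p₀)/p₁} ≤ PN ≤ min{1,(1−p₀)/p₁}.
  lower = (p₁ − p₀)/p₁ = 0.12396 / 0.61603 ≈ 0.2012
  upper = min{1, (1 − p₀)/p₁} = 0.50793 / 0.61603 ≈ 0.8245

0.201 ≤ PN ≤ 0.825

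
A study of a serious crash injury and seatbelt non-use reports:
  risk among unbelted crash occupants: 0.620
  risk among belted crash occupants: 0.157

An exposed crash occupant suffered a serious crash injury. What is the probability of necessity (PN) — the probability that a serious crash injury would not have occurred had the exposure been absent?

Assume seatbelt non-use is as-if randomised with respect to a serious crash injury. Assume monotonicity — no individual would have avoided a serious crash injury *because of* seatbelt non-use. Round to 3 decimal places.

PN ≈ 0.747

Let p₁ = 0.62, p₀ = 0.157.
Under exogeneity and monotonicity, PN = (p₁ − p₀) / p₁.
PN = (0.62 − 0.157) / 0.62 = 0.463 / 0.62 ≈ 0.7468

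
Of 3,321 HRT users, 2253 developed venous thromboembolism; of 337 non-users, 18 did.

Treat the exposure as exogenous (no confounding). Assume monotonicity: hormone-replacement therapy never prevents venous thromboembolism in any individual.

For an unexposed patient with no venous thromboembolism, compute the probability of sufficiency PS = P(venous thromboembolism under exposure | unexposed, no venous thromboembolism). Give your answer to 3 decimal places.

PS ≈ 0.660

p₁ = P(outcome | exposed) = 2253/3321 = 0.67841
p₀ = P(outcome | unexposed) = 18/337 = 0.053412
Under exogeneity and monotonicity, PS = (p₁ − p₀) / (1 − p₀).
PS = (0.67841 − 0.053412) / (1 − 0.053412) = 0.625 / 0.94659 ≈ 0.6603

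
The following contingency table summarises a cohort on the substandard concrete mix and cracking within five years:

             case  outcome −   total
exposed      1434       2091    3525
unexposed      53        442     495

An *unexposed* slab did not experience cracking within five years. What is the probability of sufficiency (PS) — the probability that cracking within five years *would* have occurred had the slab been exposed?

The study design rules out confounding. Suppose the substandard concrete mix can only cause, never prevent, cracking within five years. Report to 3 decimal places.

PS ≈ 0.336

p₁ = P(outcome | exposed) = 1434/3525 = 0.40681
p₀ = P(outcome | unexposed) = 53/495 = 0.10707
Under exogeneity and monotonicity, PS = (p₁ − p₀) / (1 − p₀).
PS = (0.40681 − 0.10707) / (1 − 0.10707) = 0.29974 / 0.89293 ≈ 0.3357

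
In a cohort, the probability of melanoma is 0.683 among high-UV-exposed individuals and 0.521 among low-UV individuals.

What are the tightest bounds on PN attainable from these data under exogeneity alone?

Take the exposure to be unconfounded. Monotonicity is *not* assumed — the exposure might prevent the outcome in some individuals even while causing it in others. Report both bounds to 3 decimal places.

0.237 ≤ PN ≤ 0.701

Let p₁ = 0.683, p₀ = 0.521.
Under exogeneity alone the bounds on PN are max{0,(p₁−p₀)/p₁} ≤ PN ≤ min{1,(1−p₀)/p₁}.
  lower = (p₁ − p₀)/p₁ = 0.162 / 0.683 ≈ 0.2372
  upper = min{1, (1 − p₀)/p₁} = 0.479 / 0.683 ≈ 0.7013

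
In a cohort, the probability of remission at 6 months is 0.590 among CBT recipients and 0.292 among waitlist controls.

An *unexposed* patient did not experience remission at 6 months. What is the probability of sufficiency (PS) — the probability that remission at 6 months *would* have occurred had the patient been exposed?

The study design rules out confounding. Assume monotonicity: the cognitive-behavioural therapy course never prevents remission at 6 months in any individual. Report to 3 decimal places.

Let p₁ = 0.59, p₀ = 0.292.
Under exogeneity and monotonicity, PS = (p₁ − p₀) / (1 − p₀).
PS = (0.59 − 0.292) / (1 − 0.292) = 0.298 / 0.708 ≈ 0.4209

PS ≈ 0.421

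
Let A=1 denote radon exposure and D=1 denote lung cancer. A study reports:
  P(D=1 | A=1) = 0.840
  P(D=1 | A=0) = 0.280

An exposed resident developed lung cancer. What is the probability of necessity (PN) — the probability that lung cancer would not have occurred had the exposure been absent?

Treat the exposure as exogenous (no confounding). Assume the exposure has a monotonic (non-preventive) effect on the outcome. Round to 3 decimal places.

PN ≈ 0.667

Let p₁ = 0.84, p₀ = 0.28.
Under exogeneity and monotonicity, PN = (p₁ − p₀) / p₁.
PN = (0.84 − 0.28) / 0.84 = 0.56 / 0.84 ≈ 0.6667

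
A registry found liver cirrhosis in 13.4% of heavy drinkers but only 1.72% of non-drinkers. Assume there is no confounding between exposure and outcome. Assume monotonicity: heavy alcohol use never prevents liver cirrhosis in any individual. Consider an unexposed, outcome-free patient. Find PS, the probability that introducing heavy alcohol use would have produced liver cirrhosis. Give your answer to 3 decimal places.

PS ≈ 0.119

p₁ = 0.134, p₀ = 0.0172.
Under exogeneity and monotonicity, PS = (p₁ − p₀) / (1 − p₀).
PS = (0.134 − 0.0172) / (1 − 0.0172) = 0.1168 / 0.9828 ≈ 0.1188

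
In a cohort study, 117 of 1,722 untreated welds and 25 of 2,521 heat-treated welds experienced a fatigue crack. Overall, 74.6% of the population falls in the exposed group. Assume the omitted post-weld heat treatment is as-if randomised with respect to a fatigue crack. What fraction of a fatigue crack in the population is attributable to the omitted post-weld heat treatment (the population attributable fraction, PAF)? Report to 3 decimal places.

PAF ≈ 0.814

p₁ = P(outcome | exposed) = 117/1722 = 0.067944
p₀ = P(outcome | unexposed) = 25/2521 = 0.0099167
Overall risk P(Y=1) = π·p₁ + (1−π)·p₀ = 0.746×0.067944 + 0.254×0.0099167 = 0.053205.
Under exogeneity, PAF = [P(Y=1) − p₀] / P(Y=1).
PAF = (0.053205 − 0.0099167) / 0.053205 ≈ 0.8136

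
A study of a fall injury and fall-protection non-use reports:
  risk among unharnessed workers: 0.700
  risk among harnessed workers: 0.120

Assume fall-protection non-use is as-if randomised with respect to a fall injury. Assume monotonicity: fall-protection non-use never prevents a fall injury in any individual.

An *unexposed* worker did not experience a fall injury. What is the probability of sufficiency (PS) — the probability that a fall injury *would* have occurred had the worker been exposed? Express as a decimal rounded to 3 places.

Let p₁ = 0.7, p₀ = 0.12.
Under exogeneity and monotonicity, PS = (p₁ − p₀) / (1 − p₀).
PS = (0.7 − 0.12) / (1 − 0.12) = 0.58 / 0.88 ≈ 0.6591

PS ≈ 0.659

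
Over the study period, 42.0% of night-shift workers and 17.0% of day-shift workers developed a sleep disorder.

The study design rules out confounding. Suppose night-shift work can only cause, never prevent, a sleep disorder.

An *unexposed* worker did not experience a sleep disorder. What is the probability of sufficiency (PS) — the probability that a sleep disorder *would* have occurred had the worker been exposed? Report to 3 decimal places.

PS ≈ 0.301

p₁ = 0.42, p₀ = 0.17.
Under exogeneity and monotonicity, PS = (p₁ − p₀) / (1 − p₀).
PS = (0.42 − 0.17) / (1 − 0.17) = 0.25 / 0.83 ≈ 0.3012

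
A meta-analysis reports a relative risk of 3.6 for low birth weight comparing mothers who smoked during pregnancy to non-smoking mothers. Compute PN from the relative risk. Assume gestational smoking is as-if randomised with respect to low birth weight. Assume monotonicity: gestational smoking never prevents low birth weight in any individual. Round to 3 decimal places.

PN ≈ 0.722

Under exogeneity and monotonicity, PN = (RR − 1) / RR = 1 − 1/RR.
PN = (3.6 − 1) / 3.6 = 2.6 / 3.6 ≈ 0.7222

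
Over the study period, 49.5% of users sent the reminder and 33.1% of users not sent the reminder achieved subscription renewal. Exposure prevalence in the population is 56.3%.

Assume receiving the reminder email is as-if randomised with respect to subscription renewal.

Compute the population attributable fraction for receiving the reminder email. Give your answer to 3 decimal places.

p₁ = 0.495, p₀ = 0.331.
Overall risk P(Y=1) = π·p₁ + (1−π)·p₀ = 0.563×0.495 + 0.437×0.331 = 0.42333.
Under exogeneity, PAF = [P(Y=1) − p₀] / P(Y=1).
PAF = (0.42333 − 0.331) / 0.42333 ≈ 0.2181

PAF ≈ 0.218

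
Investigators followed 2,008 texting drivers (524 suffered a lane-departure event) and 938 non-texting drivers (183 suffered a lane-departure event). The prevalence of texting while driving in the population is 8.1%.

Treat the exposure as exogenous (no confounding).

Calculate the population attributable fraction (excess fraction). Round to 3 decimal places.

PAF ≈ 0.027

p₁ = P(outcome | exposed) = 524/2008 = 0.26096
p₀ = P(outcome | unexposed) = 183/938 = 0.1951
Overall risk P(Y=1) = π·p₁ + (1−π)·p₀ = 0.081×0.26096 + 0.919×0.1951 = 0.20043.
Under exogeneity, PAF = [P(Y=1) − p₀] / P(Y=1).
PAF = (0.20043 − 0.1951) / 0.20043 ≈ 0.0266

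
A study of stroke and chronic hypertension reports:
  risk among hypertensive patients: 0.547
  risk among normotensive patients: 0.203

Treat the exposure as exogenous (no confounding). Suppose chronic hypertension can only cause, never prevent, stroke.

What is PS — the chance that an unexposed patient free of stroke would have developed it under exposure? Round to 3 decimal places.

PS ≈ 0.432

Let p₁ = 0.547, p₀ = 0.203.
Under exogeneity and monotonicity, PS = (p₁ − p₀) / (1 − p₀).
PS = (0.547 − 0.203) / (1 − 0.203) = 0.344 / 0.797 ≈ 0.4316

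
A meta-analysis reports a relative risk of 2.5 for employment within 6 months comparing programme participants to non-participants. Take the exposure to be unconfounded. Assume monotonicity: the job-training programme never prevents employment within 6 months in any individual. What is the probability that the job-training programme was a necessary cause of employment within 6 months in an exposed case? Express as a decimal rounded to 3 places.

PN ≈ 0.600

Under exogeneity and monotonicity, PN = (RR − 1) / RR = 1 − 1/RR.
PN = (2.5 − 1) / 2.5 = 1.5 / 2.5 ≈ 0.6000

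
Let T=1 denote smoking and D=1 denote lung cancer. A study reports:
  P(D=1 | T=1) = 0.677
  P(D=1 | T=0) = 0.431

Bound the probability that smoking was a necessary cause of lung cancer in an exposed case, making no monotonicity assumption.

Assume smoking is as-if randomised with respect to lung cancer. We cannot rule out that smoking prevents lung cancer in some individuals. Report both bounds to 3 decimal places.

Let p₁ = 0.677, p₀ = 0.431.
Under exogeneity alone the bounds on PN are max{0,(p₁−p₀)/p₁} ≤ PN ≤ min{1,(1−p₀)/p₁}.
  lower = (p₁ − p₀)/p₁ = 0.246 / 0.677 ≈ 0.3634
  upper = min{1, (1 − p₀)/p₁} = 0.569 / 0.677 ≈ 0.8405

0.363 ≤ PN ≤ 0.840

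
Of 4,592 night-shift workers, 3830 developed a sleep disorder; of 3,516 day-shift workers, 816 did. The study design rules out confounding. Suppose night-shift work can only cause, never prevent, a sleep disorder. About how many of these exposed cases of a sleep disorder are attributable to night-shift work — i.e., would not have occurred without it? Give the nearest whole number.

about 2764 cases

p₁ = P(outcome | exposed) = 3830/4592 = 0.83406
p₀ = P(outcome | unexposed) = 816/3516 = 0.23208
PN = (p₁ − p₀)/p₁ = (0.83406 − 0.23208) / 0.83406 ≈ 0.72174.
Attributable cases ≈ PN × (exposed cases) = 0.72174 × 3830 ≈ 2764.28.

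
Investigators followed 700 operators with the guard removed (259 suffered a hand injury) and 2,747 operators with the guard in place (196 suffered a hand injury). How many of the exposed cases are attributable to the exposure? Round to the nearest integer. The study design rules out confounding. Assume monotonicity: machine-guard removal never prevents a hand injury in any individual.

about 209 cases

p₁ = P(outcome | exposed) = 259/700 = 0.37
p₀ = P(outcome | unexposed) = 196/2747 = 0.071351
PN = (p₁ − p₀)/p₁ = (0.37 − 0.071351) / 0.37 ≈ 0.80716.
Attributable cases ≈ PN × (exposed cases) = 0.80716 × 259 ≈ 209.05.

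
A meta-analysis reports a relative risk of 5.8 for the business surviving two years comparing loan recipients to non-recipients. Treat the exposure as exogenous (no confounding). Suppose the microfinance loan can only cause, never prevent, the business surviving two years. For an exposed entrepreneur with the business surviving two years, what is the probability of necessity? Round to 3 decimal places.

Under exogeneity and monotonicity, PN = (RR − 1) / RR = 1 − 1/RR.
PN = (5.8 − 1) / 5.8 = 4.8 / 5.8 ≈ 0.8276

PN ≈ 0.828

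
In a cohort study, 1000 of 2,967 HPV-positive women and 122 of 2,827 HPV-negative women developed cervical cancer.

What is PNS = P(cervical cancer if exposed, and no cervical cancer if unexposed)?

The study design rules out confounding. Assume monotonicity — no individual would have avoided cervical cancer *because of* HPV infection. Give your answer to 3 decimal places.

p₁ = P(outcome | exposed) = 1000/2967 = 0.33704
p₀ = P(outcome | unexposed) = 122/2827 = 0.043155
Under exogeneity and monotonicity, PNS = p₁ − p₀.
PNS = 0.33704 − 0.043155 = 0.29389

PNS ≈ 0.294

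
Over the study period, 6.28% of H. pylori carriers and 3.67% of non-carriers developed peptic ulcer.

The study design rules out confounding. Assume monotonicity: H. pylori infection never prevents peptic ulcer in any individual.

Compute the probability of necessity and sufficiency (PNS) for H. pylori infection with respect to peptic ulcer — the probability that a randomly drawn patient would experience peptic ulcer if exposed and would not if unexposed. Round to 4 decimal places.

PNS ≈ 0.0261

p₁ = 0.0628, p₀ = 0.0367.
Under exogeneity and monotonicity, PNS = p₁ − p₀.
PNS = 0.0628 − 0.0367 = 0.0261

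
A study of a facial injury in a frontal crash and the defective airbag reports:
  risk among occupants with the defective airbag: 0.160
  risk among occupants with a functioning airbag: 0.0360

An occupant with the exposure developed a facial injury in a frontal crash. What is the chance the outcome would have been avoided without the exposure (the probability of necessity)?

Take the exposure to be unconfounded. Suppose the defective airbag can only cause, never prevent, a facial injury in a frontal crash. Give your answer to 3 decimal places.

PN ≈ 0.775

Let p₁ = 0.16, p₀ = 0.036.
Under exogeneity and monotonicity, PN = (p₁ − p₀) / p₁.
PN = (0.16 − 0.036) / 0.16 = 0.124 / 0.16 ≈ 0.7750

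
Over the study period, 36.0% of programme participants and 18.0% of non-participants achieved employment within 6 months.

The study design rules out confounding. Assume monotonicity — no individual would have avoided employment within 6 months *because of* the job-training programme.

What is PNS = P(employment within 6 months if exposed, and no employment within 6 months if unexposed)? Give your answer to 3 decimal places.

PNS ≈ 0.180

p₁ = 0.36, p₀ = 0.18.
Under exogeneity and monotonicity, PNS = p₁ − p₀.
PNS = 0.36 − 0.18 = 0.18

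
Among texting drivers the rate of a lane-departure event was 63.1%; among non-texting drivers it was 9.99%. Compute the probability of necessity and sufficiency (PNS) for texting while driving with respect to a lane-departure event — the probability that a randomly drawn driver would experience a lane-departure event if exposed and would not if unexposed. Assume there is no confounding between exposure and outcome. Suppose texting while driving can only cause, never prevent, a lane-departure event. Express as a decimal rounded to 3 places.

p₁ = 0.631, p₀ = 0.0999.
Under exogeneity and monotonicity, PNS = p₁ − p₀.
PNS = 0.631 − 0.0999 = 0.5311

PNS ≈ 0.531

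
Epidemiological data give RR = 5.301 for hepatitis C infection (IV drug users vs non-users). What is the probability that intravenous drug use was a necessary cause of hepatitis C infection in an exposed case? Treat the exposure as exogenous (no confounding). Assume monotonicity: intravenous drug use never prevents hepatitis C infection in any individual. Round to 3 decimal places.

PN ≈ 0.811

Under exogeneity and monotonicity, PN = (RR − 1) / RR = 1 − 1/RR.
PN = (5.301 − 1) / 5.301 = 4.301 / 5.301 ≈ 0.8114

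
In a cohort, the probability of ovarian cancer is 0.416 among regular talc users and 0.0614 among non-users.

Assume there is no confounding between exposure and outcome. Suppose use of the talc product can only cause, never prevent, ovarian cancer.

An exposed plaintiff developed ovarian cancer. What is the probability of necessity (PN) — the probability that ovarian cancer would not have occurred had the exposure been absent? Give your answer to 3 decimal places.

Let p₁ = 0.416, p₀ = 0.0614.
Under exogeneity and monotonicity, PN = (p₁ − p₀) / p₁.
PN = (0.416 − 0.0614) / 0.416 = 0.3546 / 0.416 ≈ 0.8524

PN ≈ 0.852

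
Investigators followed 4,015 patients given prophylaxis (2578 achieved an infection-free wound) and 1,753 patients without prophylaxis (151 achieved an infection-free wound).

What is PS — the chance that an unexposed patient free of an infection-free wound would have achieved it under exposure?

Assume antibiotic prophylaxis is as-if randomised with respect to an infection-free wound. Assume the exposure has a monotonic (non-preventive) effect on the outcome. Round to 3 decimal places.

PS ≈ 0.608

p₁ = P(outcome | exposed) = 2578/4015 = 0.64209
p₀ = P(outcome | unexposed) = 151/1753 = 0.086138
Under exogeneity and monotonicity, PS = (p₁ − p₀) / (1 − p₀).
PS = (0.64209 − 0.086138) / (1 − 0.086138) = 0.55595 / 0.91386 ≈ 0.6084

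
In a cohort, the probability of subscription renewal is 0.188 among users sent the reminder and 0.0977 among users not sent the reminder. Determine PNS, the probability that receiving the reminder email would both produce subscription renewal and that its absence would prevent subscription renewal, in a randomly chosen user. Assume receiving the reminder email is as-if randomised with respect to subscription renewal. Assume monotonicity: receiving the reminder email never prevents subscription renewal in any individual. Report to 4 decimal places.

Let p₁ = 0.188, p₀ = 0.0977.
Under exogeneity and monotonicity, PNS = p₁ − p₀.
PNS = 0.188 − 0.0977 = 0.0903

PNS ≈ 0.0903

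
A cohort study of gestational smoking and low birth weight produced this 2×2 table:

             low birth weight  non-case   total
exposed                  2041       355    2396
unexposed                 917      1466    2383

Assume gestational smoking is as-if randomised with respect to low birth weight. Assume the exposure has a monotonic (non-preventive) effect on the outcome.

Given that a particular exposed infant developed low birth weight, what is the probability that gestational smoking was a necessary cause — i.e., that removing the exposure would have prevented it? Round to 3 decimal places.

PN ≈ 0.548

p₁ = P(outcome | exposed) = 2041/2396 = 0.85184
p₀ = P(outcome | unexposed) = 917/2383 = 0.38481
Under exogeneity and monotonicity, PN = (p₁ − p₀) / p₁.
PN = (0.85184 − 0.38481) / 0.85184 = 0.46703 / 0.85184 ≈ 0.5483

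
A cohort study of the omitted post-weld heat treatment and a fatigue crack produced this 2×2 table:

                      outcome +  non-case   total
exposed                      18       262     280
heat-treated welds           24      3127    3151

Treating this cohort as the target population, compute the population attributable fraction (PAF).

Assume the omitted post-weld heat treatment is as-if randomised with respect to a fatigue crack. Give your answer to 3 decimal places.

p₁ = P(outcome | exposed) = 18/280 = 0.064286
p₀ = P(outcome | unexposed) = 24/3151 = 0.0076166
Exposure prevalence π = 280/3431 = 0.081609; overall risk P(Y=1) = 0.012241.
Under exogeneity, PAF = [P(Y=1) − p₀]/P(Y=1).
PAF = (0.012241 − 0.0076166) / 0.012241 ≈ 0.3778

PAF ≈ 0.378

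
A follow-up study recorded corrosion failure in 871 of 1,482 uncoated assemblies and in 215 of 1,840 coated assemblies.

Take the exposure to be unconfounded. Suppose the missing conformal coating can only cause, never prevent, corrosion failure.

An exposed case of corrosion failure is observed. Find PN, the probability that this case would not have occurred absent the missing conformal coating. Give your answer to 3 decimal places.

PN ≈ 0.801

p₁ = P(outcome | exposed) = 871/1482 = 0.58772
p₀ = P(outcome | unexposed) = 215/1840 = 0.11685
Under exogeneity and monotonicity, PN = (p₁ − p₀) / p₁.
PN = (0.58772 − 0.11685) / 0.58772 = 0.47087 / 0.58772 ≈ 0.8012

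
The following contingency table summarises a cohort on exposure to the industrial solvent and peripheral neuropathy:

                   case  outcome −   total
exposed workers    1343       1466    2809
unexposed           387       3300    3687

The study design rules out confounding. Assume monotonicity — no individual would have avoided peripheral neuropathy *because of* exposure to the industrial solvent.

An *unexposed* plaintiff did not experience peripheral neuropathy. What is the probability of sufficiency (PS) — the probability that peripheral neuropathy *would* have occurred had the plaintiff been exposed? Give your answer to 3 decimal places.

p₁ = P(outcome | exposed) = 1343/2809 = 0.47811
p₀ = P(outcome | unexposed) = 387/3687 = 0.10496
Under exogeneity and monotonicity, PS = (p₁ − p₀)/(1 − p₀).
PS = (0.47811 − 0.10496) / 0.89504 ≈ 0.4169

PS ≈ 0.417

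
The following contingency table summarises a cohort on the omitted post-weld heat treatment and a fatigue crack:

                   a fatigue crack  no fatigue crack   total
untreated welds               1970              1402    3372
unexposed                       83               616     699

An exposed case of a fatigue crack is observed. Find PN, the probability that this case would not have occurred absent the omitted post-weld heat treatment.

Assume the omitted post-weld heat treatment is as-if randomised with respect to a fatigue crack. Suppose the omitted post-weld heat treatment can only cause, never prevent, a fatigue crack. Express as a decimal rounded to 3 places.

PN ≈ 0.797

p₁ = P(outcome | exposed) = 1970/3372 = 0.58422
p₀ = P(outcome | unexposed) = 83/699 = 0.11874
Under exogeneity and monotonicity, PN = (p₁ − p₀) / p₁.
PN = (0.58422 − 0.11874) / 0.58422 = 0.46548 / 0.58422 ≈ 0.7968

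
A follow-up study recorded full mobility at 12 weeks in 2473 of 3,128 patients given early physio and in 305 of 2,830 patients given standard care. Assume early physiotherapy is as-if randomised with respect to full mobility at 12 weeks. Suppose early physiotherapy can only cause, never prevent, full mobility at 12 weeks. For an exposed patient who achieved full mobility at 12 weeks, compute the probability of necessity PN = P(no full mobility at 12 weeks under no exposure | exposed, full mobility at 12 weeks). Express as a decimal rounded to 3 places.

PN ≈ 0.864

p₁ = P(outcome | exposed) = 2473/3128 = 0.7906
p₀ = P(outcome | unexposed) = 305/2830 = 0.10777
Under exogeneity and monotonicity, PN = (p₁ − p₀) / p₁.
PN = (0.7906 − 0.10777) / 0.7906 = 0.68283 / 0.7906 ≈ 0.8637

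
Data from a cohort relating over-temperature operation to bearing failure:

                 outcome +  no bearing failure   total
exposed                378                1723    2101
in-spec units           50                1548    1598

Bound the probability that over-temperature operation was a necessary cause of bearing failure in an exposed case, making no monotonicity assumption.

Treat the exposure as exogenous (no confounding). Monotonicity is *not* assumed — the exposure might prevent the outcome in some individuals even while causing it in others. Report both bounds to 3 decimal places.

0.826 ≤ PN ≤ 1.000

p₁ = P(outcome | exposed) = 378/2101 = 0.17991
p₀ = P(outcome | unexposed) = 50/1598 = 0.031289
Under exogeneity alone the bounds on PN are max{0,(p₁−p₀)/p₁} ≤ PN ≤ min{1,(1−p₀)/p₁}.
  lower = (p₁ − p₀)/p₁ = 0.14863 / 0.17991 ≈ 0.8261
  upper = min{1, (1 − p₀)/p₁} = 0.96871 / 0.17991 ≈ 5.3843 → capped at 1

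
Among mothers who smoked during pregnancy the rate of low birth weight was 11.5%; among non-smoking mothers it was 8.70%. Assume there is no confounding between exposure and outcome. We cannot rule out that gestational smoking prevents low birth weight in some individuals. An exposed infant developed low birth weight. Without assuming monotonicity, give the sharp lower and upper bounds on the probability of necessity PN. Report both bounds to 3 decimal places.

0.243 ≤ PN ≤ 1.000

p₁ = 0.115, p₀ = 0.087.
Under exogeneity alone the bounds on PN are max{0,(p₁−p₀)/p₁} ≤ PN ≤ min{1,(1−p₀)/p₁}.
  lower = (p₁ − p₀)/p₁ = 0.028 / 0.115 ≈ 0.2435
  upper = min{1, (1 − p₀)/p₁} = 0.913 / 0.115 ≈ 7.9391 → capped at 1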